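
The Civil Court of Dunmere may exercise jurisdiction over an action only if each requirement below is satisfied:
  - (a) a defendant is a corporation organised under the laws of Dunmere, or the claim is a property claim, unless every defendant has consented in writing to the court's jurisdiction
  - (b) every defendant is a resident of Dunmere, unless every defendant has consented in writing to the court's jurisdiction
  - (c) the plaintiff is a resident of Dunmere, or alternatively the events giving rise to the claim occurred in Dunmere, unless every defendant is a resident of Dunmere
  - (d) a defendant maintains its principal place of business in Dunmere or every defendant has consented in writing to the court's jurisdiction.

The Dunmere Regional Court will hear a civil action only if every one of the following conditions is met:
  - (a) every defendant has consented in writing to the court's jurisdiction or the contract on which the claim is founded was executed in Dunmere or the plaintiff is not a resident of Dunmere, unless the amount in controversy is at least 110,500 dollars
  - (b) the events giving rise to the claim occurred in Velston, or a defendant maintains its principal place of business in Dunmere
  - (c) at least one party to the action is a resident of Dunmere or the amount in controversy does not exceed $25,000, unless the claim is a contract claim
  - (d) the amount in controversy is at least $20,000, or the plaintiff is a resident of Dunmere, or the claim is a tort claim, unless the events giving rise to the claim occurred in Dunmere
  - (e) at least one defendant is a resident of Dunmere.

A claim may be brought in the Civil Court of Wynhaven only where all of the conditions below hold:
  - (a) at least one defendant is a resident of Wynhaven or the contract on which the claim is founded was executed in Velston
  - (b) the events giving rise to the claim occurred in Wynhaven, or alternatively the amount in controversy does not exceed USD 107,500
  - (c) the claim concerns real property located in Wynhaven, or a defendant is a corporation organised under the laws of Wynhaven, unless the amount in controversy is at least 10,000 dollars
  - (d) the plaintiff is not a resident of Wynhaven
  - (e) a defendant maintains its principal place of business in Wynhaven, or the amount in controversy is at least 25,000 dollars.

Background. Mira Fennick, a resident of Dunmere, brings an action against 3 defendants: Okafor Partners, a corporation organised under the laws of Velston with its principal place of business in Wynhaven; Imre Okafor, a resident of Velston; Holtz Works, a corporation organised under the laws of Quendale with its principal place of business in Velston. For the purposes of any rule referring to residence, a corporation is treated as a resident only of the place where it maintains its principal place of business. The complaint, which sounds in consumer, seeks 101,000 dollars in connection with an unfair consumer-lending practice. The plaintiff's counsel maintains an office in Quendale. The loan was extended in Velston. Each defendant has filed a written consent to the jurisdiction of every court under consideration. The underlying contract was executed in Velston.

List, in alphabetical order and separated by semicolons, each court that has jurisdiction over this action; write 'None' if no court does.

The Civil Court of Dunmere:
  (a) The corporate defendant(s) are organised in Quendale, Velston, not Dunmere; the claim is a consumer claim, not a property claim — every alternative fails. The proviso rescues it, though: every defendant has filed written consent. Condition met.
  (b) The defendants reside as follows — Okafor Partners in Wynhaven, Imre Okafor in Velston, Holtz Works in Velston — not all in Dunmere. The proviso rescues it, though: every defendant has filed written consent. Met.
  (c) The plaintiff resides in Dunmere, which satisfies one of the alternatives. Condition met.
  (d) Every defendant has filed written consent, which satisfies one of the alternatives. Met.
  → All conditions met; jurisdiction exists.
The Dunmere Regional Court:
  (a) Every defendant has filed written consent, so this disjunct is met. Condition met.
  (b) The operative events occurred in Velston, which satisfies one of the alternatives. Met.
  (c) Mira Fennick resides in Dunmere, which satisfies one of the alternatives. Met.
  (d) The amount in controversy is USD 101,000, which meets the $20,000 floor, so one alternative holds. Met.
  (e) No defendant resides in Dunmere (they reside in Wynhaven, Velston, Velston). Not satisfied.
  → Not every requirement is met — no jurisdiction.
The Civil Court of Wynhaven:
  (a) Okafor Partners resides in Wynhaven, so this disjunct is met. Met.
  (b) The amount in controversy is USD 101,000, within the USD 107,500 ceiling — that alternative is enough. Met.
  (c) The claim does not concern real property; the corporate defendant(s) are organised in Quendale, Velston, not Wynhaven — every alternative fails. The proviso rescues it, though: the amount in controversy is $101,000, which meets the 10,000 dollars floor. Condition met.
  (d) The plaintiff resides in Dunmere, which is not Wynhaven. Met.
  (e) Okafor Partners has its principal place of business in Wynhaven — that alternative is enough. Met.
  → The court has jurisdiction.

the Civil Court of Dunmere; the Civil Court of Wynhaven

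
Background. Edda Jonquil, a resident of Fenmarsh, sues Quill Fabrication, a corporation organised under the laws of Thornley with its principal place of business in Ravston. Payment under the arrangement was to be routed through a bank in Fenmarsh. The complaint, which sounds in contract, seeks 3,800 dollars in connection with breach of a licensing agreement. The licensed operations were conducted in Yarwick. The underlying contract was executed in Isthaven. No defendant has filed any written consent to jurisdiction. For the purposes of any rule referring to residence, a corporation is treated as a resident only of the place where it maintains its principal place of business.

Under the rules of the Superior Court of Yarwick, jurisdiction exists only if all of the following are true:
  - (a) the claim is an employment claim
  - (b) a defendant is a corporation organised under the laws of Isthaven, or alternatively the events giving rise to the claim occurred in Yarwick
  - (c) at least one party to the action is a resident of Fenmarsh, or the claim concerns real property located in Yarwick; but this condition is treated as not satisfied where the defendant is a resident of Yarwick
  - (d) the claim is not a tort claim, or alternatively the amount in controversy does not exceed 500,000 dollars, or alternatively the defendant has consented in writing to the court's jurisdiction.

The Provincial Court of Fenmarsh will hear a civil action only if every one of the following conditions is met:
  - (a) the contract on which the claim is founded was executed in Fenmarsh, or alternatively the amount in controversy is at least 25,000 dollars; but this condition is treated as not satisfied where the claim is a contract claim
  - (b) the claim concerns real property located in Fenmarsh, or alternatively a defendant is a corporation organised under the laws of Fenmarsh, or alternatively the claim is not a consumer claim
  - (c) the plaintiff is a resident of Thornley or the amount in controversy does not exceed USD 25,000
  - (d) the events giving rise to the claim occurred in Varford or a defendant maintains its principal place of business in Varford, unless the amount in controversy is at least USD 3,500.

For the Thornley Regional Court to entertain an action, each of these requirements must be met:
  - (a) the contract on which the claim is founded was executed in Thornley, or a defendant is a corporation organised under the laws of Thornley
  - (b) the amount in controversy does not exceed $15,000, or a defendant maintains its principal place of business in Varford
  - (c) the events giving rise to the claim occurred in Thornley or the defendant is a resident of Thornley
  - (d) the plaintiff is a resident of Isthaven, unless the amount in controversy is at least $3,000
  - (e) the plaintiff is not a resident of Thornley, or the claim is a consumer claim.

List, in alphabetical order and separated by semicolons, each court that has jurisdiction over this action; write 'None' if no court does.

None

The Superior Court of Yarwick:
  (a) The claim is a contract claim, not an employment claim. Condition not met.
  (b) The operative events occurred in Yarwick, so this disjunct is met. Met.
  (c) Edda Jonquil resides in Fenmarsh — that alternative is enough. The carve-out does not apply: the defendant resides in Ravston, not Yarwick. Condition met.
  (d) The claim is a contract claim, not a tort claim, so this disjunct is met. Satisfied.
  → No jurisdiction.
The Provincial Court of Fenmarsh:
  (a) The contract was executed in Isthaven, not Fenmarsh; the amount in controversy is $3,800, below the 25,000 dollars floor — every alternative fails. Fails.
  (b) The claim is a contract claim, not a consumer claim — that alternative is enough. Condition met.
  (c) The amount in controversy is USD 3,800, within the 25,000 dollars ceiling, so this disjunct is met. Satisfied.
  (d) The operative events occurred in Yarwick, not Varford; the corporate defendant(s) have their principal place of business in Ravston, not Varford — no alternative holds. But the amount in controversy is USD 3,800, which meets the USD 3,500 floor, and the 'unless' clause therefore excuses the requirement. Condition met.
  → At least one condition fails; no jurisdiction.
The Thornley Regional Court:
  (a) Quill Fabrication is organised under the laws of Thornley, which satisfies one of the alternatives. Met.
  (b) The amount in controversy is USD 3,800, within the $15,000 ceiling — that alternative is enough. Condition met.
  (c) The operative events occurred in Yarwick, not Thornley; the defendant resides in Ravston, not Thornley — every alternative fails. Not met.
  (d) The plaintiff resides in Fenmarsh, not Isthaven. The proviso rescues it, though: the amount in controversy is USD 3,800, which meets the 3,000 dollars floor. Satisfied.
  (e) The plaintiff resides in Fenmarsh, which is not Thornley, so one alternative holds. Condition met.
  → The court lacks jurisdiction.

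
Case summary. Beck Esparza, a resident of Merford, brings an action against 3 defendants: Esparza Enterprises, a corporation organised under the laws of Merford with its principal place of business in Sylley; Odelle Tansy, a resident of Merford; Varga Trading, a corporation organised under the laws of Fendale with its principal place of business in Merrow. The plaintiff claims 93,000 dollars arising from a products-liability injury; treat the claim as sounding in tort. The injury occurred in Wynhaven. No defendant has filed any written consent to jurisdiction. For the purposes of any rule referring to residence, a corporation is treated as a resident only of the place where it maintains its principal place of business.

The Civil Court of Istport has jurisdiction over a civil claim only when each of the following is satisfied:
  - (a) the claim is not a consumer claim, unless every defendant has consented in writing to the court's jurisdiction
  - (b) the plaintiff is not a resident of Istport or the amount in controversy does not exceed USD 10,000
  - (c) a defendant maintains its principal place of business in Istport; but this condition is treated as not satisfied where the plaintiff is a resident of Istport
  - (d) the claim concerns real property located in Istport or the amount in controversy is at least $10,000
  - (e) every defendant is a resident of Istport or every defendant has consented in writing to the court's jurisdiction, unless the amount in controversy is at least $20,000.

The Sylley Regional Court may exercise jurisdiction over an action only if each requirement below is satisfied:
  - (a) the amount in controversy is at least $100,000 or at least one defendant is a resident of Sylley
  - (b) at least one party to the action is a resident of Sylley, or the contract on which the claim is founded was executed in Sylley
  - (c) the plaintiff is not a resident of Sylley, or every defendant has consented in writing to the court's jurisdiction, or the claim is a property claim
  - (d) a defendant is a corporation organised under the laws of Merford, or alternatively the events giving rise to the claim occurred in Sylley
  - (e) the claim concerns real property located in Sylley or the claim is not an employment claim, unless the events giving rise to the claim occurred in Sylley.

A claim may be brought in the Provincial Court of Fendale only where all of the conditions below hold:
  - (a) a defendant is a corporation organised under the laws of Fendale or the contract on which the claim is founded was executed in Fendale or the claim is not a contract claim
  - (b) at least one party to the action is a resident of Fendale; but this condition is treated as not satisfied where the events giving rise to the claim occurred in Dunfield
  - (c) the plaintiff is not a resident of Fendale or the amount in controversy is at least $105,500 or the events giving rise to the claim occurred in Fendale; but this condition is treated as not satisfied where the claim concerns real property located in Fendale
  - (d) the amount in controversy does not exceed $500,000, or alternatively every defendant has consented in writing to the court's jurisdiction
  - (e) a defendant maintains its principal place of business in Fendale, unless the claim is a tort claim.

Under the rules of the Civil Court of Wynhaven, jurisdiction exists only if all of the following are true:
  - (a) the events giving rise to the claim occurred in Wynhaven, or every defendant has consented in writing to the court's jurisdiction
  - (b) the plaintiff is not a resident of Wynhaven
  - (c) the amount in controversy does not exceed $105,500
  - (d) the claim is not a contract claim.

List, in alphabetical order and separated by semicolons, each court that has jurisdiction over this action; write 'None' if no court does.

The Civil Court of Istport:
  (a) The claim is a tort claim, not a consumer claim. Satisfied.
  (b) The plaintiff resides in Merford, which is not Istport, so one alternative holds. Satisfied.
  (c) The corporate defendant(s) have their principal place of business in Merrow, Sylley, not Istport. Condition not met.
  (d) The amount in controversy is USD 93,000, which meets the $10,000 floor, so this disjunct is met. Satisfied.
  (e) The defendants reside as follows — Esparza Enterprises in Sylley, Odelle Tansy in Merford, Varga Trading in Merrow — not all in Istport; no such written consent has been filed — every alternative fails. The proviso rescues it, though: the amount in controversy is $93,000, which meets the $20,000 floor. Condition met.
  → No jurisdiction.
The Sylley Regional Court:
  (a) Esparza Enterprises resides in Sylley, so this disjunct is met. Condition met.
  (b) Esparza Enterprises resides in Sylley — that alternative is enough. Condition met.
  (c) The plaintiff resides in Merford, which is not Sylley, so this disjunct is met. Condition met.
  (d) Esparza Enterprises is organised under the laws of Merford, which satisfies one of the alternatives. Met.
  (e) The claim is a tort claim, not an employment claim, so one alternative holds. Satisfied.
  → The court has jurisdiction.
The Provincial Court of Fendale:
  (a) Varga Trading is organised under the laws of Fendale, so one alternative holds. Met.
  (b) No party resides in Fendale. Condition not met.
  (c) The plaintiff resides in Merford, which is not Fendale, so this disjunct is met. The carve-out does not apply: the claim does not concern real property. Met.
  (d) The amount in controversy is USD 93,000, within the 500,000 dollars ceiling — that alternative is enough. Condition met.
  (e) The corporate defendant(s) have their principal place of business in Merrow, Sylley, not Fendale. However, the claim is a tort claim, so the 'unless' proviso supplies this condition. Satisfied.
  → At least one condition fails; no jurisdiction.
The Civil Court of Wynhaven:
  (a) The operative events occurred in Wynhaven — that alternative is enough. Condition met.
  (b) The plaintiff resides in Merford, which is not Wynhaven. Condition met.
  (c) The amount in controversy is 93,000 dollars, within the USD 105,500 ceiling. Condition met.
  (d) The claim is a tort claim, not a contract claim. Condition met.
  → The court has jurisdiction.

the Civil Court of Wynhaven; the Sylley Regional Court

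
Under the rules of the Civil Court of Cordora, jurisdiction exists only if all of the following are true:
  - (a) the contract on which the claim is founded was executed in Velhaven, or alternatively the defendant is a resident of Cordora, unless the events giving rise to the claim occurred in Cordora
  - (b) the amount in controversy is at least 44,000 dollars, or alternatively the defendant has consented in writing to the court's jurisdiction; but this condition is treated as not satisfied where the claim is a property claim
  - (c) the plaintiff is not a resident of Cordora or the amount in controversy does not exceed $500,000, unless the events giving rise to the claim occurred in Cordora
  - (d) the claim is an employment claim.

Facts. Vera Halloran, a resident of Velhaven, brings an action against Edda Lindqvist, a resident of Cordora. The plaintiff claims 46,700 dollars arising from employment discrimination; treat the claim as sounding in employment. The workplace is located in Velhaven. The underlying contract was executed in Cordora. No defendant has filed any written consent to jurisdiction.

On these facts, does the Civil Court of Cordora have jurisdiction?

The Civil Court of Cordora:
  (a) The defendant resides in Cordora, so this disjunct is met. Met.
  (b) The amount in controversy is $46,700, which meets the $44,000 floor — that alternative is enough. The exception is not triggered, since the claim is an employment claim, not a property claim. Satisfied.
  (c) The plaintiff resides in Velhaven, which is not Cordora, so this disjunct is met. Met.
  (d) The claim is an employment claim. Satisfied.
  → The court has jurisdiction.

Yes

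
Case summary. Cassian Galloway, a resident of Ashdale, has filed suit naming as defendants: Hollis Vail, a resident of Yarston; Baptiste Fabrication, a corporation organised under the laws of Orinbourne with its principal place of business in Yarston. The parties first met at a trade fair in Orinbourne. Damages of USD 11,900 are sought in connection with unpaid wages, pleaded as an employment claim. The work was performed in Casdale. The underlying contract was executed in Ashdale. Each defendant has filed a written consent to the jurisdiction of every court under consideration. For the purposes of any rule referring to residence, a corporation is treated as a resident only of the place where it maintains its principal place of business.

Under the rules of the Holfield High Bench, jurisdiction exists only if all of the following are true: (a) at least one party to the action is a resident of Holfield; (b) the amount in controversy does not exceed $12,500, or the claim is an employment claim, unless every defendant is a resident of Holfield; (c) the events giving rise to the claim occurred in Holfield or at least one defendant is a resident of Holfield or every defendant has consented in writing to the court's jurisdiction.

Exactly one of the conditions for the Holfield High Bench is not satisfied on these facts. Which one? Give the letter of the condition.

The Holfield High Bench:
  (a) No party resides in Holfield. Fails.
  (b) The amount in controversy is USD 11,900, within the $12,500 ceiling, so one alternative holds. Satisfied.
  (c) Every defendant has filed written consent, which satisfies one of the alternatives. Satisfied.
Only condition (a) fails.

(a)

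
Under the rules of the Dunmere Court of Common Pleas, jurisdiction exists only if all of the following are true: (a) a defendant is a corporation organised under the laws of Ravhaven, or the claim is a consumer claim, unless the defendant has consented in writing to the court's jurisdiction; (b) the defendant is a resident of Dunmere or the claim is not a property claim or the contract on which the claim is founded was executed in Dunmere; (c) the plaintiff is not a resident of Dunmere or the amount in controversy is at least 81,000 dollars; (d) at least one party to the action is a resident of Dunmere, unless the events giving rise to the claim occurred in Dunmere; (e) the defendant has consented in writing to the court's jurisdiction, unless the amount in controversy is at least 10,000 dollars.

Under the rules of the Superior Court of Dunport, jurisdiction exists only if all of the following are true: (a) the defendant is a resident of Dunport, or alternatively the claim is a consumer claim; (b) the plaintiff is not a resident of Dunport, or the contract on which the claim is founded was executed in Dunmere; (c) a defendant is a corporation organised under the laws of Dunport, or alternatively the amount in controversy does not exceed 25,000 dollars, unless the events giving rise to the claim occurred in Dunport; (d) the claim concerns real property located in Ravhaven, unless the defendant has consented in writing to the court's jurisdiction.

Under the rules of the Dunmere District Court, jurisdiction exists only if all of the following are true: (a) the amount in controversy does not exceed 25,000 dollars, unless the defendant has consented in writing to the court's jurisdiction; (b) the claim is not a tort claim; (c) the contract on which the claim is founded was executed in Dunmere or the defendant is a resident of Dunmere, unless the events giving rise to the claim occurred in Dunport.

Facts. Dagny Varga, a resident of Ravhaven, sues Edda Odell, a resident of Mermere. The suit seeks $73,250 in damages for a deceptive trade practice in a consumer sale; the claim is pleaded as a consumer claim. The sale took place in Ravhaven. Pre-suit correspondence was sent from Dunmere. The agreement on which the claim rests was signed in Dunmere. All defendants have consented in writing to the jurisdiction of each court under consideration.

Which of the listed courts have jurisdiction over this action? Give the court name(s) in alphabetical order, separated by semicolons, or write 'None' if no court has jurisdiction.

The Dunmere Court of Common Pleas:
  (a) The claim is a consumer claim, which satisfies one of the alternatives. Met.
  (b) The claim is a consumer claim, not a property claim, so one alternative holds. Satisfied.
  (c) The plaintiff resides in Ravhaven, which is not Dunmere, so one alternative holds. Condition met.
  (d) No party resides in Dunmere. The proviso offers no rescue either, since the operative events occurred in Ravhaven, not Dunmere. Not satisfied.
  (e) Every defendant has filed written consent. Met.
  → At least one condition fails; no jurisdiction.
The Superior Court of Dunport:
  (a) The claim is a consumer claim, so this disjunct is met. Satisfied.
  (b) The plaintiff resides in Ravhaven, which is not Dunport, so one alternative holds. Met.
  (c) No defendant is a corporation; the amount in controversy is 73,250 dollars, above the 25,000 dollars ceiling — none of the alternatives is met. The proviso offers no rescue either, since the operative events occurred in Ravhaven, not Dunport. Not satisfied.
  (d) The claim does not concern real property. But every defendant has filed written consent, and the 'unless' clause therefore excuses the requirement. Met.
  → No jurisdiction.
The Dunmere District Court:
  (a) The amount in controversy is USD 73,250, above the USD 25,000 ceiling. The proviso rescues it, though: every defendant has filed written consent. Condition met.
  (b) The claim is a consumer claim, not a tort claim. Met.
  (c) The contract was executed in Dunmere, which satisfies one of the alternatives. Satisfied.
  → The court has jurisdiction.

the Dunmere District Court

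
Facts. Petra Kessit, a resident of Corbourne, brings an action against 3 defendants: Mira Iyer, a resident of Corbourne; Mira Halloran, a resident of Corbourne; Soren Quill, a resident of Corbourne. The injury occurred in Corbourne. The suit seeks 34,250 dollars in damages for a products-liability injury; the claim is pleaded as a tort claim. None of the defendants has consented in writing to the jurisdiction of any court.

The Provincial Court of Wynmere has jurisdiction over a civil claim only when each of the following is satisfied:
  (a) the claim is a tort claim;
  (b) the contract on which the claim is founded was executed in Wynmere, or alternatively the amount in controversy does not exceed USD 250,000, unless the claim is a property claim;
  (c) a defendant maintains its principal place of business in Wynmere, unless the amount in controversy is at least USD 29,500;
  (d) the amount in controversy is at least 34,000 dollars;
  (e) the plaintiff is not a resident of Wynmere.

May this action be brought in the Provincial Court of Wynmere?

The Provincial Court of Wynmere:
  (a) The claim is a tort claim. Satisfied.
  (b) The amount in controversy is $34,250, within the 250,000 dollars ceiling — that alternative is enough. Satisfied.
  (c) No defendant is a corporation. But the amount in controversy is USD 34,250, which meets the USD 29,500 floor, and the 'unless' clause therefore excuses the requirement. Met.
  (d) The amount in controversy is 34,250 dollars, which meets the USD 34,000 floor. Condition met.
  (e) The plaintiff resides in Corbourne, which is not Wynmere. Satisfied.
  → Every requirement is satisfied — jurisdiction.

Yes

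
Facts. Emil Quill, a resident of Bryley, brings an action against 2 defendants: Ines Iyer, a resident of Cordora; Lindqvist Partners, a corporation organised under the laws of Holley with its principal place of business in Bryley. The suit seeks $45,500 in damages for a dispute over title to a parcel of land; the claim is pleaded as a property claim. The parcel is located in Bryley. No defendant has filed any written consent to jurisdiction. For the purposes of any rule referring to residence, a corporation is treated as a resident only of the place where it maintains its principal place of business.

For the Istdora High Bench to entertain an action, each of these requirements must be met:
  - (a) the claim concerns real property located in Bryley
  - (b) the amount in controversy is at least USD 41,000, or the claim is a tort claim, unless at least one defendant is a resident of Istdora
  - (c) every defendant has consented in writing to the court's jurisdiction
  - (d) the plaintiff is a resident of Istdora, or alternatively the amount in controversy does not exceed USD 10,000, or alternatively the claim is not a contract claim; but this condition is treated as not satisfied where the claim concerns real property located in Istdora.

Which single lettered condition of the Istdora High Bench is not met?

(c)

The Istdora High Bench:
  (a) The property lies in Bryley. Satisfied.
  (b) The amount in controversy is $45,500, which meets the $41,000 floor — that alternative is enough. Satisfied.
  (c) No such written consent has been filed. Fails.
  (d) The claim is a property claim, not a contract claim, so one alternative holds. The carve-out does not apply: the property lies in Bryley, not Istdora. Condition met.
Only condition (c) fails.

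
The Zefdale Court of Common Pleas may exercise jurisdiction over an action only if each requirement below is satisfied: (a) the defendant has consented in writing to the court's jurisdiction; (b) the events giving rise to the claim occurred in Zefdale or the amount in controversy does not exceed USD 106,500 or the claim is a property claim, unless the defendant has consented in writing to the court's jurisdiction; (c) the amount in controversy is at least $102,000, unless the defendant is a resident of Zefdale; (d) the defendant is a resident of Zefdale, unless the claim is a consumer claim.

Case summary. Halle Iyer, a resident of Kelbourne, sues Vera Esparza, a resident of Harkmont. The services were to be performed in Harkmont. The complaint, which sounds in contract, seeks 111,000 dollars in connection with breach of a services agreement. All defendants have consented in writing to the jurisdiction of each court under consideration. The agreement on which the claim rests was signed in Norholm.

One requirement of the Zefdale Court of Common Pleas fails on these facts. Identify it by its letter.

(d)

The Zefdale Court of Common Pleas:
  (a) Every defendant has filed written consent. Met.
  (b) The operative events occurred in Harkmont, not Zefdale; the amount in controversy is 111,000 dollars, above the 106,500 dollars ceiling; the claim is a contract claim, not a property claim — none of the alternatives is met. But every defendant has filed written consent, and the 'unless' clause therefore excuses the requirement. Met.
  (c) The amount in controversy is 111,000 dollars, which meets the USD 102,000 floor. Met.
  (d) The defendant resides in Harkmont, not Zefdale. And the claim is a contract claim, not a consumer claim, so the proviso does not save it. Not met.
Only condition (d) fails.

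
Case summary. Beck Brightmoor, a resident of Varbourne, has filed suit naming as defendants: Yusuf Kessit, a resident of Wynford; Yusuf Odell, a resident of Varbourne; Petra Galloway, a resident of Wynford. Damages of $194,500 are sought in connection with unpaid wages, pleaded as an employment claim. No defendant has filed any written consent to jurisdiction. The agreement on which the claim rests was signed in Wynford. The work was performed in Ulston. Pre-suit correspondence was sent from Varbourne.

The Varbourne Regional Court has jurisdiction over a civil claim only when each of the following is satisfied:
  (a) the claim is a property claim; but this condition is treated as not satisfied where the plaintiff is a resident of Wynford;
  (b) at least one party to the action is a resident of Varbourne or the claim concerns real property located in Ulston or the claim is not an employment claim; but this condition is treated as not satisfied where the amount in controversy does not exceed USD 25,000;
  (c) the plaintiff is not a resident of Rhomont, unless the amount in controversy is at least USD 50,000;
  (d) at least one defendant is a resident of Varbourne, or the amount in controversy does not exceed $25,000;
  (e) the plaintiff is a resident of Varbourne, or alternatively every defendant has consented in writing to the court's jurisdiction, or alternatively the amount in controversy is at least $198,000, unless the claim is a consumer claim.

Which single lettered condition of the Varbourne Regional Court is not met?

The Varbourne Regional Court:
  (a) The claim is an employment claim, not a property claim. Fails.
  (b) Beck Brightmoor resides in Varbourne, which satisfies one of the alternatives. The carve-out does not apply: the amount in controversy is $194,500, above the $25,000 ceiling. Met.
  (c) The plaintiff resides in Varbourne, which is not Rhomont. Met.
  (d) Yusuf Odell resides in Varbourne, which satisfies one of the alternatives. Met.
  (e) The plaintiff resides in Varbourne, so one alternative holds. Satisfied.
Only condition (a) fails.

(a)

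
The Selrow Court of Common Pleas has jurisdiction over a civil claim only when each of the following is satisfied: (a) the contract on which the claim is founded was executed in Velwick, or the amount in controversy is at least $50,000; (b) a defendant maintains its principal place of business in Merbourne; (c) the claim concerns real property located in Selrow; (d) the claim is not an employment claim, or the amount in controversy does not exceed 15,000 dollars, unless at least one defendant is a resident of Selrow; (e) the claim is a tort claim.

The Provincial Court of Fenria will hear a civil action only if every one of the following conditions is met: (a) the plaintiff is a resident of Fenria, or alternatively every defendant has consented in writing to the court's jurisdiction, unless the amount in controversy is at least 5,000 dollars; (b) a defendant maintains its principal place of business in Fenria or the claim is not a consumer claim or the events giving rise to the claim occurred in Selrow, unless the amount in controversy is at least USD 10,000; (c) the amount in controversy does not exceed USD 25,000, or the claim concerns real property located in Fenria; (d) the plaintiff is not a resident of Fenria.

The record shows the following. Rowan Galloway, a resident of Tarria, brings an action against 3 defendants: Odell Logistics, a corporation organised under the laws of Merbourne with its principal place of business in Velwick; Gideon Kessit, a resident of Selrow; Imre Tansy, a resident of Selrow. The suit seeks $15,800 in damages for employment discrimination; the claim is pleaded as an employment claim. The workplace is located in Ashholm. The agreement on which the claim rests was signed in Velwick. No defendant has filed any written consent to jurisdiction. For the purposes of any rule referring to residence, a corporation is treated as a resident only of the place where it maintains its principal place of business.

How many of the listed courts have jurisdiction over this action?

The Selrow Court of Common Pleas:
  (a) The contract was executed in Velwick, so one alternative holds. Satisfied.
  (b) The corporate defendant(s) have their principal place of business in Velwick, not Merbourne. Not satisfied.
  (c) The claim does not concern real property. Condition not met.
  (d) The claim is an employment claim; the amount in controversy is 15,800 dollars, above the USD 15,000 ceiling — no alternative holds. However, Gideon Kessit resides in Selrow, so the 'unless' proviso supplies this condition. Condition met.
  (e) The claim is an employment claim, not a tort claim. Condition not met.
  → No jurisdiction.
The Provincial Court of Fenria:
  (a) The plaintiff resides in Tarria, not Fenria; no such written consent has been filed — none of the alternatives is met. But the amount in controversy is $15,800, which meets the 5,000 dollars floor, and the 'unless' clause therefore excuses the requirement. Condition met.
  (b) The claim is an employment claim, not a consumer claim, which satisfies one of the alternatives. Met.
  (c) The amount in controversy is USD 15,800, within the $25,000 ceiling — that alternative is enough. Condition met.
  (d) The plaintiff resides in Tarria, which is not Fenria. Satisfied.
  → Jurisdiction lies.
Courts with jurisdiction: the Provincial Court of Fenria — 1 in total.

1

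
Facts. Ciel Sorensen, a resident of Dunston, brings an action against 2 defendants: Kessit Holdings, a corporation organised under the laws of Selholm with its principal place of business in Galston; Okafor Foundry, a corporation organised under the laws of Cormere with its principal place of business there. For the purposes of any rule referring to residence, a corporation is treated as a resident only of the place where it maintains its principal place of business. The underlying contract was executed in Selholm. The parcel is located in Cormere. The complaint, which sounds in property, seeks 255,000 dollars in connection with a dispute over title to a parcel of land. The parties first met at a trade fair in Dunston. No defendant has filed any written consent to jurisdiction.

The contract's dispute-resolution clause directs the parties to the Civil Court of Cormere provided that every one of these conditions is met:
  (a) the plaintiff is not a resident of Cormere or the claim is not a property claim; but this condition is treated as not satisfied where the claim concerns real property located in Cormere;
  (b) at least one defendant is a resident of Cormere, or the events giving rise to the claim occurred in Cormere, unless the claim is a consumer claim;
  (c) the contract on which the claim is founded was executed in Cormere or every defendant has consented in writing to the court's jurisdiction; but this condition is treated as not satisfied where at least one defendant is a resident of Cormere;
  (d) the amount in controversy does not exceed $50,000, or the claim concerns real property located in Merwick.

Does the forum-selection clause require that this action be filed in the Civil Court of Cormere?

No

The Civil Court of Cormere:
  (a) The plaintiff resides in Dunston, which is not Cormere — that alternative is enough. But the carve-out bites: the property lies in Cormere. Not satisfied.
  (b) Okafor Foundry resides in Cormere — that alternative is enough. Satisfied.
  (c) The contract was executed in Selholm, not Cormere; no such written consent has been filed — no alternative holds. Not satisfied.
  (d) The amount in controversy is $255,000, above the USD 50,000 ceiling; the property lies in Cormere, not Merwick — no alternative holds. Not satisfied.
  → Forum clause is not triggered.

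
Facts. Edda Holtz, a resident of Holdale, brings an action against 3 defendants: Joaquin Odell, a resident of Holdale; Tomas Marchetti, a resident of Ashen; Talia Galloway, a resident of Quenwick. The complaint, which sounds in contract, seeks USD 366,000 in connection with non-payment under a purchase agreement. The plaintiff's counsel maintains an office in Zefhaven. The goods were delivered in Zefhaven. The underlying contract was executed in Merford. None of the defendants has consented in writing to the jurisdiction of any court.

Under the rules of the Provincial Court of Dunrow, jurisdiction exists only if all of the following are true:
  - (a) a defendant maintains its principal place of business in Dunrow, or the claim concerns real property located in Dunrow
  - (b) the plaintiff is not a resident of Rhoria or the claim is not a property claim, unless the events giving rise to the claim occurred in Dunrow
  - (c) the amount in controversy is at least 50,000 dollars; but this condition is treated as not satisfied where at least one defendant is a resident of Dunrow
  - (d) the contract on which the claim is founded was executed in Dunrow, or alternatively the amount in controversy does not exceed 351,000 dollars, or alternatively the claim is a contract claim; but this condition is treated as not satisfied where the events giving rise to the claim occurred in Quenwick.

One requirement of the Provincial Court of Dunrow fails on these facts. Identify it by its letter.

The Provincial Court of Dunrow:
  (a) No defendant is a corporation; the claim does not concern real property — every alternative fails. Condition not met.
  (b) The plaintiff resides in Holdale, which is not Rhoria, so this disjunct is met. Condition met.
  (c) The amount in controversy is USD 366,000, which meets the 50,000 dollars floor. The exception is not triggered, since no defendant resides in Dunrow (they reside in Holdale, Ashen, Quenwick). Satisfied.
  (d) The claim is a contract claim, so one alternative holds. The carve-out does not apply: the operative events occurred in Zefhaven, not Quenwick. Condition met.
Only condition (a) fails.

(a)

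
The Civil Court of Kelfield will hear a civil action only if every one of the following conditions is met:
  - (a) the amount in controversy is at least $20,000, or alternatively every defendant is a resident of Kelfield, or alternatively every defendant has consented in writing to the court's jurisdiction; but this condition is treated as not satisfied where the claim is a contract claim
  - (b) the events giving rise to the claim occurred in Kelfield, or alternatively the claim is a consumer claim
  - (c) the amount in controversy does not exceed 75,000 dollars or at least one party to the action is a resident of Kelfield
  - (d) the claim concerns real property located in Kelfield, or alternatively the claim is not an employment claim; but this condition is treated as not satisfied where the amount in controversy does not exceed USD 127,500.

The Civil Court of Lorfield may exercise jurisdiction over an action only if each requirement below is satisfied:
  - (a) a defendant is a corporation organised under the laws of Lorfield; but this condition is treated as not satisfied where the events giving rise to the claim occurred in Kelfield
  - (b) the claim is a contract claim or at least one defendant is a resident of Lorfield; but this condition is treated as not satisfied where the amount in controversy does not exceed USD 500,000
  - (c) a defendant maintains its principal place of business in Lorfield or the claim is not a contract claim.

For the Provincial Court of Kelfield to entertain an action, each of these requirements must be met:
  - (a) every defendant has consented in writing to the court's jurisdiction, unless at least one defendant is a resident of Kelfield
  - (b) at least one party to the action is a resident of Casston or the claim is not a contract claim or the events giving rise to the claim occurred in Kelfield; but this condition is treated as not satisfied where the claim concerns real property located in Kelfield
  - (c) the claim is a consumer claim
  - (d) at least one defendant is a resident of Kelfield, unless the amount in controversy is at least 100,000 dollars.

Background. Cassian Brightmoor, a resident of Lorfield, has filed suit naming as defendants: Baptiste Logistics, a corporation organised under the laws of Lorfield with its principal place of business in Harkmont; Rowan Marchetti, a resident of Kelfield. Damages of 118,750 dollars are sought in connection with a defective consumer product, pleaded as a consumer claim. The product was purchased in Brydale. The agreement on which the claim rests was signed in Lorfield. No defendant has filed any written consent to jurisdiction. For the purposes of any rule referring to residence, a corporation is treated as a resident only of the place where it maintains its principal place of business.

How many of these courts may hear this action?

1

The Civil Court of Kelfield:
  (a) The amount in controversy is USD 118,750, which meets the $20,000 floor, so this disjunct is met. The exception is not triggered, since the claim is a consumer claim, not a contract claim. Met.
  (b) The claim is a consumer claim — that alternative is enough. Met.
  (c) Rowan Marchetti resides in Kelfield, so this disjunct is met. Condition met.
  (d) The claim is a consumer claim, not an employment claim — that alternative is enough. However, the amount in controversy is $118,750, within the USD 127,500 ceiling, which falls within the stated exception and so defeats the condition. Not met.
  → At least one condition fails; no jurisdiction.
The Civil Court of Lorfield:
  (a) Baptiste Logistics is organised under the laws of Lorfield. The exception is not triggered, since the operative events occurred in Brydale, not Kelfield. Met.
  (b) The claim is a consumer claim, not a contract claim; no defendant resides in Lorfield (they reside in Harkmont, Kelfield) — none of the alternatives is met. Not satisfied.
  (c) The claim is a consumer claim, not a contract claim — that alternative is enough. Condition met.
  → The court lacks jurisdiction.
The Provincial Court of Kelfield:
  (a) No such written consent has been filed. But Rowan Marchetti resides in Kelfield, and the 'unless' clause therefore excuses the requirement. Condition met.
  (b) The claim is a consumer claim, not a contract claim, so this disjunct is met. The exception is not triggered, since the claim does not concern real property. Condition met.
  (c) The claim is a consumer claim. Satisfied.
  (d) Rowan Marchetti resides in Kelfield. Satisfied.
  → Every requirement is satisfied — jurisdiction.
Courts with jurisdiction: the Provincial Court of Kelfield — 1 in total.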